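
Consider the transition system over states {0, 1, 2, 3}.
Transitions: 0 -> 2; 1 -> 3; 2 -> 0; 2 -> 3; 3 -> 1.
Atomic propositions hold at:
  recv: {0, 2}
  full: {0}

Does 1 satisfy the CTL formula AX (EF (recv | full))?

No

Sat(recv | full) = {0, 2}
EF (recv | full): least fixpoint, start Z0 = {0, 2}, add states with some successor in Z. Already a fixed point.
Sat(EF (recv | full)) = {0, 2}
Sat(AX (EF (recv | full))) = {s : every successor in {0, 2}} = {0}
1 ∉ Sat(AX (EF (recv | full))) = {0}, so the formula does not hold at 1.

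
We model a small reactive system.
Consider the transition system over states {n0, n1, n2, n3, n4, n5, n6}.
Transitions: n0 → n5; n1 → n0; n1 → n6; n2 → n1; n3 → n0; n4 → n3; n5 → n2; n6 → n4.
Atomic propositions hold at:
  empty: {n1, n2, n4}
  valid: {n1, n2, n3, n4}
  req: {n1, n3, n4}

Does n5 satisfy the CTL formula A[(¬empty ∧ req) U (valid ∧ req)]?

No

Sat(¬empty) = {n0, n3, n5, n6}
Sat(¬empty ∧ req) = {n3}
Sat(valid ∧ req) = {n1, n3, n4}
A[(¬empty ∧ req) U (valid ∧ req)]: least fixpoint, start Z0 = Sat((valid ∧ req)) = {n1, n3, n4}, add states in Sat(¬empty ∧ req) with every successor in Z. Already a fixed point.
Sat(A[(¬empty ∧ req) U (valid ∧ req)]) = {n1, n3, n4}
n5 ∉ Sat(A[(¬empty ∧ req) U (valid ∧ req)]) = {n1, n3, n4}, so the formula does not hold at n5.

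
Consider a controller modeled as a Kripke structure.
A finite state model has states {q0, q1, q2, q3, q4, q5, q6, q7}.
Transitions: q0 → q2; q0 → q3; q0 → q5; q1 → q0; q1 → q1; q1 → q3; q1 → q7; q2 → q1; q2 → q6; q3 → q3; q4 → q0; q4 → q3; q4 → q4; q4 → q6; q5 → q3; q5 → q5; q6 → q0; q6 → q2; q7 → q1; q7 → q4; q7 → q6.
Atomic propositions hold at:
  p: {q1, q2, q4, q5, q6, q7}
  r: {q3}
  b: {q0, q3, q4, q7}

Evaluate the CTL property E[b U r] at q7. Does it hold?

E[b U r]: least fixpoint, start Z0 = Sat(r) = {q3}, add states in Sat(b) with some successor in Z. Z1 = {q0, q3, q4}; Z2 = {q0, q3, q4, q7}; fixed.
Sat(E[b U r]) = {q0, q3, q4, q7}
q7 ∈ Sat(E[b U r]) = {q0, q3, q4, q7}, so the formula holds at q7.

Yes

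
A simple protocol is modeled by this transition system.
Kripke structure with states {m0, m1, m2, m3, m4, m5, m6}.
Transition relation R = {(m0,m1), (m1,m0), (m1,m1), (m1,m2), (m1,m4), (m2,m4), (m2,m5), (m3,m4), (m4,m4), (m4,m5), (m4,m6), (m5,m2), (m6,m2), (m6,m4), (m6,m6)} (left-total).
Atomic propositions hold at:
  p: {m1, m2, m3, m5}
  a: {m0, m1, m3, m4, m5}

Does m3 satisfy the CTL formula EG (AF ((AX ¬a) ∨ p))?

No

Sat(¬a) = {m2, m6}
Sat(AX ¬a) = {s : every successor in {m2, m6}} = {m5}
Sat((AX ¬a) ∨ p) = {m1, m2, m3, m5}
AF ((AX ¬a) ∨ p): least fixpoint, start Z0 = {m1, m2, m3, m5}, add states with every successor in Z. Z1 = {m0, m1, m2, m3, m5}; fixed.
Sat(AF ((AX ¬a) ∨ p)) = {m0, m1, m2, m3, m5}
EG (AF ((AX ¬a) ∨ p)): greatest fixpoint, start Z0 = {m0, m1, m2, m3, m5}, keep only states in Sat with some successor in Z. Z1 = {m0, m1, m2, m5}; fixed.
Sat(EG (AF ((AX ¬a) ∨ p))) = {m0, m1, m2, m5}
m3 ∉ Sat(EG (AF ((AX ¬a) ∨ p))) = {m0, m1, m2, m5}, so the formula does not hold at m3.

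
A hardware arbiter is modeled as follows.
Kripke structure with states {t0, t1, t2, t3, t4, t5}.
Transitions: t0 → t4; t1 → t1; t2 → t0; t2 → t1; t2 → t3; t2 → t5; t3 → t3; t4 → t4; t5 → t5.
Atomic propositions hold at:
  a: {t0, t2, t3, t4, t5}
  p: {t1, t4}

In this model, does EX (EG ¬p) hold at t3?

Sat(¬p) = {t0, t2, t3, t5}
EG ¬p: greatest fixpoint, start Z0 = {t0, t2, t3, t5}, keep only states in Sat with some successor in Z. Z1 = {t2, t3, t5}; fixed.
Sat(EG ¬p) = {t2, t3, t5}
Sat(EX (EG ¬p)) = {s : some successor in {t2, t3, t5}} = {t2, t3, t5}
t3 ∈ Sat(EX (EG ¬p)) = {t2, t3, t5}, so the formula holds at t3.

Yes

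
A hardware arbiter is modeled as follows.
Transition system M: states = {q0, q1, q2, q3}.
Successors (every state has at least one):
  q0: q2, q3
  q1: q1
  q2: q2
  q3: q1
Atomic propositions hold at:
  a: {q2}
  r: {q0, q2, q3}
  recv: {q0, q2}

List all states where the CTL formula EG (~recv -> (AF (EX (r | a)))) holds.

{q0, q2}

Sat(~recv) = {q1, q3}
Sat(r | a) = {q0, q2, q3}
Sat(EX (r | a)) = {s : some successor in {q0, q2, q3}} = {q0, q2}
AF (EX (r | a)): least fixpoint, start Z0 = {q0, q2}, add states with every successor in Z. Already a fixed point.
Sat(AF (EX (r | a))) = {q0, q2}
Sat(~recv -> (AF (EX (r | a)))) = {q0, q2}
EG (~recv -> (AF (EX (r | a)))): greatest fixpoint, start Z0 = {q0, q2}, keep only states in Sat with some successor in Z. Already a fixed point.
Sat(EG (~recv -> (AF (EX (r | a))))) = {q0, q2}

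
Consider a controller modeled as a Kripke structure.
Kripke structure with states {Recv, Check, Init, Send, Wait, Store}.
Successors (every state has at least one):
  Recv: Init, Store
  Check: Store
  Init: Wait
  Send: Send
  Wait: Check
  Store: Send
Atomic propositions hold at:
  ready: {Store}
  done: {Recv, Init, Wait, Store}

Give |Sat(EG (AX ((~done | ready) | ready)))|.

4

Sat(~done) = {Check, Send}
Sat(~done | ready) = {Check, Send, Store}
Sat((~done | ready) | ready) = {Check, Send, Store}
Sat(AX ((~done | ready) | ready)) = {s : every successor in {Check, Send, Store}} = {Check, Send, Wait, Store}
EG (AX ((~done | ready) | ready)): greatest fixpoint, start Z0 = {Check, Send, Wait, Store}, keep only states in Sat with some successor in Z. Already a fixed point.
Sat(EG (AX ((~done | ready) | ready))) = {Check, Send, Wait, Store}
|Sat(EG (AX ((~done | ready) | ready)))| = |{Check, Send, Wait, Store}| = 4.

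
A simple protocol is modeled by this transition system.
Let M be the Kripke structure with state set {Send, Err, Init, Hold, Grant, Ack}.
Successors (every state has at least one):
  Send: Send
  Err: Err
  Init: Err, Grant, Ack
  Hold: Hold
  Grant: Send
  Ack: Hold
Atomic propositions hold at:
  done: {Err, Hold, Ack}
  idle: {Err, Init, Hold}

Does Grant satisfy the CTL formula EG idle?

No

EG idle: greatest fixpoint, start Z0 = {Err, Init, Hold}, keep only states in Sat with some successor in Z. Already a fixed point.
Sat(EG idle) = {Err, Init, Hold}
Grant ∉ Sat(EG idle) = {Err, Init, Hold}, so the formula does not hold at Grant.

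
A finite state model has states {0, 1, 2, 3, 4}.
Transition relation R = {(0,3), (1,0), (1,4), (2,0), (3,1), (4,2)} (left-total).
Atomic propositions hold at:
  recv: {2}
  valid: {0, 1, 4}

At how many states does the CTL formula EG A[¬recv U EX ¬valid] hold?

Sat(¬recv) = {0, 1, 3, 4}
Sat(¬valid) = {2, 3}
Sat(EX ¬valid) = {s : some successor in {2, 3}} = {0, 4}
A[¬recv U EX ¬valid]: least fixpoint, start Z0 = Sat(EX ¬valid) = {0, 4}, add states in Sat(¬recv) with every successor in Z. Z1 = {0, 1, 4}; Z2 = {0, 1, 3, 4}; fixed.
Sat(A[¬recv U EX ¬valid]) = {0, 1, 3, 4}
EG A[¬recv U EX ¬valid]: greatest fixpoint, start Z0 = {0, 1, 3, 4}, keep only states in Sat with some successor in Z. Z1 = {0, 1, 3}; fixed.
Sat(EG A[¬recv U EX ¬valid]) = {0, 1, 3}
|Sat(EG A[¬recv U EX ¬valid])| = |{0, 1, 3}| = 3.

3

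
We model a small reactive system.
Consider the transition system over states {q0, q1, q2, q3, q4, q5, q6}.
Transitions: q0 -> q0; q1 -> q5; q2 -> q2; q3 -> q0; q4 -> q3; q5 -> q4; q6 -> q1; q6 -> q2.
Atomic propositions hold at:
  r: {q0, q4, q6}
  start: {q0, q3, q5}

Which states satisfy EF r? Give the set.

{q0, q1, q3, q4, q5, q6}

EF r: least fixpoint, start Z0 = {q0, q4, q6}, add states with some successor in Z. Z1 = {q0, q3, q4, q5, q6}; Z2 = {q0, q1, q3, q4, q5, q6}; fixed.
Sat(EF r) = {q0, q1, q3, q4, q5, q6}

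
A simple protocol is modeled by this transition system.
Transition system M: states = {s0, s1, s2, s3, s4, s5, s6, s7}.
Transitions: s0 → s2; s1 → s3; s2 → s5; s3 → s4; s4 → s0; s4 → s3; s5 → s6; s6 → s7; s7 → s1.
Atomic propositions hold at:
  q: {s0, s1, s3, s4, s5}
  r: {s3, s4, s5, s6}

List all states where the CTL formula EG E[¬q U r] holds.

{s3, s4}

Sat(¬q) = {s2, s6, s7}
E[¬q U r]: least fixpoint, start Z0 = Sat(r) = {s3, s4, s5, s6}, add states in Sat(¬q) with some successor in Z. Z1 = {s2, s3, s4, s5, s6}; fixed.
Sat(E[¬q U r]) = {s2, s3, s4, s5, s6}
EG E[¬q U r]: greatest fixpoint, start Z0 = {s2, s3, s4, s5, s6}, keep only states in Sat with some successor in Z. Z1 = {s2, s3, s4, s5}; Z2 = {s2, s3, s4}; Z3 = {s3, s4}; fixed.
Sat(EG E[¬q U r]) = {s3, s4}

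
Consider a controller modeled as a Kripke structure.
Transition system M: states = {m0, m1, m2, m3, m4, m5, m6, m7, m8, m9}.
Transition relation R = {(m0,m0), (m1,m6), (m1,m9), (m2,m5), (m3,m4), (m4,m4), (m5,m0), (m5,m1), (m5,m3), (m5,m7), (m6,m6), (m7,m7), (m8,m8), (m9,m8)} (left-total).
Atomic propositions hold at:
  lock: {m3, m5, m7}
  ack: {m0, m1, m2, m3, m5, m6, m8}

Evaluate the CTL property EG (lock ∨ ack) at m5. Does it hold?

Yes

Sat(lock ∨ ack) = {m0, m1, m2, m3, m5, m6, m7, m8}
EG (lock ∨ ack): greatest fixpoint, start Z0 = {m0, m1, m2, m3, m5, m6, m7, m8}, keep only states in Sat with some successor in Z. Z1 = {m0, m1, m2, m5, m6, m7, m8}; fixed.
Sat(EG (lock ∨ ack)) = {m0, m1, m2, m5, m6, m7, m8}
m5 ∈ Sat(EG (lock ∨ ack)) = {m0, m1, m2, m5, m6, m7, m8}, so the formula holds at m5.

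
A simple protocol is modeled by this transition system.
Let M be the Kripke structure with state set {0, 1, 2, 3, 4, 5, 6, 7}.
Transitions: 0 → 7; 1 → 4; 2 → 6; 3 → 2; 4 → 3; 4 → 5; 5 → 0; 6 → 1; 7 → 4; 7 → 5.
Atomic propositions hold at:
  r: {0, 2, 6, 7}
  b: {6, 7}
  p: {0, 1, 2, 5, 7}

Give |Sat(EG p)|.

3

EG p: greatest fixpoint, start Z0 = {0, 1, 2, 5, 7}, keep only states in Sat with some successor in Z. Z1 = {0, 5, 7}; fixed.
Sat(EG p) = {0, 5, 7}
|Sat(EG p)| = |{0, 5, 7}| = 3.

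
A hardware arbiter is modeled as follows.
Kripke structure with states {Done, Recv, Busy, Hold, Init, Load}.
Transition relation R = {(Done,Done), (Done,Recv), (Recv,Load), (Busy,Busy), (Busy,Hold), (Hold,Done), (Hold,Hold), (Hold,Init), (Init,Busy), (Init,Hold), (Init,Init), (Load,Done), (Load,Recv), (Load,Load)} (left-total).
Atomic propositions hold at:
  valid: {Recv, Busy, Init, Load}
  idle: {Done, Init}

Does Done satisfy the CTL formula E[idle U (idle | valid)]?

Sat(idle | valid) = {Done, Recv, Busy, Init, Load}
E[idle U (idle | valid)]: least fixpoint, start Z0 = Sat((idle | valid)) = {Done, Recv, Busy, Init, Load}, add states in Sat(idle) with some successor in Z. Already a fixed point.
Sat(E[idle U (idle | valid)]) = {Done, Recv, Busy, Init, Load}
Done ∈ Sat(E[idle U (idle | valid)]) = {Done, Recv, Busy, Init, Load}, so the formula holds at Done.

Yes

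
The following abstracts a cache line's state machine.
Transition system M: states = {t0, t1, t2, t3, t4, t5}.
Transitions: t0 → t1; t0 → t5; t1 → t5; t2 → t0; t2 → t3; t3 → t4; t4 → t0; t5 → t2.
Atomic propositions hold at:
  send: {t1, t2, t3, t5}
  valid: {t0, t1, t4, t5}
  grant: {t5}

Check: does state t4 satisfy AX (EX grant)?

Sat(EX grant) = {s : some successor in {t5}} = {t0, t1}
Sat(AX (EX grant)) = {s : every successor in {t0, t1}} = {t4}
t4 ∈ Sat(AX (EX grant)) = {t4}, so the formula holds at t4.

Yes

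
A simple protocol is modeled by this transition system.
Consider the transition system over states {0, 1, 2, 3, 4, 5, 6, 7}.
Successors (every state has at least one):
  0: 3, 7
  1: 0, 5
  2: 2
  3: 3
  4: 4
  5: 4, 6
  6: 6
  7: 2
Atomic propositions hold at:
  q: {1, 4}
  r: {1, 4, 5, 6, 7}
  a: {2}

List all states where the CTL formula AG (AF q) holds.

AF q: least fixpoint, start Z0 = {1, 4}, add states with every successor in Z. Already a fixed point.
Sat(AF q) = {1, 4}
AG (AF q): greatest fixpoint, start Z0 = {1, 4}, keep only states in Sat with every successor in Z. Z1 = {4}; fixed.
Sat(AG (AF q)) = {4}

{4}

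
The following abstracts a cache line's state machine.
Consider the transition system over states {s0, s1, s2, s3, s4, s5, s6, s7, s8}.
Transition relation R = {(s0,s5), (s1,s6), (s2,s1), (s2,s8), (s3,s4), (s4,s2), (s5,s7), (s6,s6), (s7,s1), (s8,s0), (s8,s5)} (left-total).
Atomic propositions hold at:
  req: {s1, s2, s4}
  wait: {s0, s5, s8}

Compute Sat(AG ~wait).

Sat(~wait) = {s1, s2, s3, s4, s6, s7}
AG ~wait: greatest fixpoint, start Z0 = {s1, s2, s3, s4, s6, s7}, keep only states in Sat with every successor in Z. Z1 = {s1, s3, s4, s6, s7}; Z2 = {s1, s3, s6, s7}; Z3 = {s1, s6, s7}; fixed.
Sat(AG ~wait) = {s1, s6, s7}

{s1, s6, s7}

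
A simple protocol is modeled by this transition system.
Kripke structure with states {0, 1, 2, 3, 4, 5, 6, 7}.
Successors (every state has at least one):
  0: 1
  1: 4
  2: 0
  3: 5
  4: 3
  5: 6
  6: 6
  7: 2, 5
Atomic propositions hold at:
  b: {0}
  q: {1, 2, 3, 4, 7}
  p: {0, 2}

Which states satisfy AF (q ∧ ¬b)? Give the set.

{0, 1, 2, 3, 4, 7}

Sat(¬b) = {1, 2, 3, 4, 5, 6, 7}
Sat(q ∧ ¬b) = {1, 2, 3, 4, 7}
AF (q ∧ ¬b): least fixpoint, start Z0 = {1, 2, 3, 4, 7}, add states with every successor in Z. Z1 = {0, 1, 2, 3, 4, 7}; fixed.
Sat(AF (q ∧ ¬b)) = {0, 1, 2, 3, 4, 7}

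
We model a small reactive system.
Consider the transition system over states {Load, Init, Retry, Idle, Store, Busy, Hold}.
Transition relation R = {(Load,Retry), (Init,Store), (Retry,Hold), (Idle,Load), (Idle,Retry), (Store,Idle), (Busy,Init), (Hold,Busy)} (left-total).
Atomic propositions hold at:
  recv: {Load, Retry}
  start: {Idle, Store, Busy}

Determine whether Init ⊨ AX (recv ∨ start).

Sat(recv ∨ start) = {Load, Retry, Idle, Store, Busy}
Sat(AX (recv ∨ start)) = {s : every successor in {Load, Retry, Idle, Store, Busy}} = {Load, Init, Idle, Store, Hold}
Init ∈ Sat(AX (recv ∨ start)) = {Load, Init, Idle, Store, Hold}, so the formula holds at Init.

Yes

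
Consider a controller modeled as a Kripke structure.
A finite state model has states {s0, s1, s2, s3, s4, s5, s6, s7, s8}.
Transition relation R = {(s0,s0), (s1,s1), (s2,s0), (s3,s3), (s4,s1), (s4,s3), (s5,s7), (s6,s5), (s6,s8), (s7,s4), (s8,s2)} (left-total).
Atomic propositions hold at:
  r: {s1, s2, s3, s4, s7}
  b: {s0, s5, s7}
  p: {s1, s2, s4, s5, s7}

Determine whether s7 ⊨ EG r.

Yes

EG r: greatest fixpoint, start Z0 = {s1, s2, s3, s4, s7}, keep only states in Sat with some successor in Z. Z1 = {s1, s3, s4, s7}; fixed.
Sat(EG r) = {s1, s3, s4, s7}
s7 ∈ Sat(EG r) = {s1, s3, s4, s7}, so the formula holds at s7.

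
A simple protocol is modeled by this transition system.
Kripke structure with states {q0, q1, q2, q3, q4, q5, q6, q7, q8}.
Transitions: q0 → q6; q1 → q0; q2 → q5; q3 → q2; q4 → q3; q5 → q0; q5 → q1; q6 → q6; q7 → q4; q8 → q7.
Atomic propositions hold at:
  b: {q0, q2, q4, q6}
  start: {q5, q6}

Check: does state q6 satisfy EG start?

EG start: greatest fixpoint, start Z0 = {q5, q6}, keep only states in Sat with some successor in Z. Z1 = {q6}; fixed.
Sat(EG start) = {q6}
q6 ∈ Sat(EG start) = {q6}, so the formula holds at q6.

Yes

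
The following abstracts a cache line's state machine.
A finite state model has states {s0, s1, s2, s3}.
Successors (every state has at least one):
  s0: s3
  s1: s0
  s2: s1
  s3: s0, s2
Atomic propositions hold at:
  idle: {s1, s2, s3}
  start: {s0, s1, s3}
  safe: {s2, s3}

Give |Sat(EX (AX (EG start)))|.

3

EG start: greatest fixpoint, start Z0 = {s0, s1, s3}, keep only states in Sat with some successor in Z. Already a fixed point.
Sat(EG start) = {s0, s1, s3}
Sat(AX (EG start)) = {s : every successor in {s0, s1, s3}} = {s0, s1, s2}
Sat(EX (AX (EG start))) = {s : some successor in {s0, s1, s2}} = {s1, s2, s3}
|Sat(EX (AX (EG start)))| = |{s1, s2, s3}| = 3.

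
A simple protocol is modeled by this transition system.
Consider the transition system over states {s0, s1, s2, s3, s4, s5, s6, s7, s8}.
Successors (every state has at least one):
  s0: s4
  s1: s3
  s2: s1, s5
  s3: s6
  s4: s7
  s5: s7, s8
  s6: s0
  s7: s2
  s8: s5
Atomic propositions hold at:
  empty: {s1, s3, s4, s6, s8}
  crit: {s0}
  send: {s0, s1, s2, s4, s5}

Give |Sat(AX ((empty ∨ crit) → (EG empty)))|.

3

Sat(empty ∨ crit) = {s0, s1, s3, s4, s6, s8}
EG empty: greatest fixpoint, start Z0 = {s1, s3, s4, s6, s8}, keep only states in Sat with some successor in Z. Z1 = {s1, s3}; Z2 = {s1}; Z3 = ∅; fixed.
Sat(EG empty) = ∅
Sat((empty ∨ crit) → (EG empty)) = {s2, s5, s7}
Sat(AX ((empty ∨ crit) → (EG empty))) = {s : every successor in {s2, s5, s7}} = {s4, s7, s8}
|Sat(AX ((empty ∨ crit) → (EG empty)))| = |{s4, s7, s8}| = 3.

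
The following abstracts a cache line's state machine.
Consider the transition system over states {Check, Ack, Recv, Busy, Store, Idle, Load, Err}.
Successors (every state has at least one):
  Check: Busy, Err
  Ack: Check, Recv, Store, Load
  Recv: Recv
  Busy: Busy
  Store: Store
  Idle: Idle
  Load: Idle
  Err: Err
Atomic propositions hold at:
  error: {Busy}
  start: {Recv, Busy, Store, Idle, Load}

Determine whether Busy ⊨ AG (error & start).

Sat(error & start) = {Busy}
AG (error & start): greatest fixpoint, start Z0 = {Busy}, keep only states in Sat with every successor in Z. Already a fixed point.
Sat(AG (error & start)) = {Busy}
Busy ∈ Sat(AG (error & start)) = {Busy}, so the formula holds at Busy.

Yes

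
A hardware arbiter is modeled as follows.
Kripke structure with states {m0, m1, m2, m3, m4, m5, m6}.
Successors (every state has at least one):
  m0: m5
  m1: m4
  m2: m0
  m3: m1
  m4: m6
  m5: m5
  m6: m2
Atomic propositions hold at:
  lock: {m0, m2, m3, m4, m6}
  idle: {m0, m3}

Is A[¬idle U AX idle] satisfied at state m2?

Yes

Sat(¬idle) = {m1, m2, m4, m5, m6}
Sat(AX idle) = {s : every successor in {m0, m3}} = {m2}
A[¬idle U AX idle]: least fixpoint, start Z0 = Sat(AX idle) = {m2}, add states in Sat(¬idle) with every successor in Z. Z1 = {m2, m6}; Z2 = {m2, m4, m6}; Z3 = {m1, m2, m4, m6}; fixed.
Sat(A[¬idle U AX idle]) = {m1, m2, m4, m6}
m2 ∈ Sat(A[¬idle U AX idle]) = {m1, m2, m4, m6}, so the formula holds at m2.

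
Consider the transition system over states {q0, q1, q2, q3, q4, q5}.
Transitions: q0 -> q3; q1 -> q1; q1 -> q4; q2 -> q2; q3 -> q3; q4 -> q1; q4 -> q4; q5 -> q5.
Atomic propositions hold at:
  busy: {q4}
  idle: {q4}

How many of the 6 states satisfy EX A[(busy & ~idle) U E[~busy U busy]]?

2

Sat(~idle) = {q0, q1, q2, q3, q5}
Sat(busy & ~idle) = ∅
Sat(~busy) = {q0, q1, q2, q3, q5}
E[~busy U busy]: least fixpoint, start Z0 = Sat(busy) = {q4}, add states in Sat(~busy) with some successor in Z. Z1 = {q1, q4}; fixed.
Sat(E[~busy U busy]) = {q1, q4}
A[(busy & ~idle) U E[~busy U busy]]: least fixpoint, start Z0 = Sat(E[~busy U busy]) = {q1, q4}, add states in Sat(busy & ~idle) with every successor in Z. Already a fixed point.
Sat(A[(busy & ~idle) U E[~busy U busy]]) = {q1, q4}
Sat(EX A[(busy & ~idle) U E[~busy U busy]]) = {s : some successor in {q1, q4}} = {q1, q4}
|Sat(EX A[(busy & ~idle) U E[~busy U busy]])| = |{q1, q4}| = 2.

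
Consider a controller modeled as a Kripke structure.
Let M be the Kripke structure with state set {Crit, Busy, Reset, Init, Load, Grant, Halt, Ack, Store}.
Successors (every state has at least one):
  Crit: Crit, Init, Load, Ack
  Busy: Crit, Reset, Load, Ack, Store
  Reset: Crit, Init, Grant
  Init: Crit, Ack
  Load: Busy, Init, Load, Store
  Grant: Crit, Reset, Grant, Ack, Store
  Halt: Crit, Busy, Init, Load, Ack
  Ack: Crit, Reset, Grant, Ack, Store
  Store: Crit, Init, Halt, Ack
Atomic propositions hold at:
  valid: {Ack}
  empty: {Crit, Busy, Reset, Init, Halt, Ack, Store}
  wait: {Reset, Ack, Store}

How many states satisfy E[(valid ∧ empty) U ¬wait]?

Sat(valid ∧ empty) = {Ack}
Sat(¬wait) = {Crit, Busy, Init, Load, Grant, Halt}
E[(valid ∧ empty) U ¬wait]: least fixpoint, start Z0 = Sat(¬wait) = {Crit, Busy, Init, Load, Grant, Halt}, add states in Sat(valid ∧ empty) with some successor in Z. Z1 = {Crit, Busy, Init, Load, Grant, Halt, Ack}; fixed.
Sat(E[(valid ∧ empty) U ¬wait]) = {Crit, Busy, Init, Load, Grant, Halt, Ack}
|Sat(E[(valid ∧ empty) U ¬wait])| = |{Crit, Busy, Init, Load, Grant, Halt, Ack}| = 7.

7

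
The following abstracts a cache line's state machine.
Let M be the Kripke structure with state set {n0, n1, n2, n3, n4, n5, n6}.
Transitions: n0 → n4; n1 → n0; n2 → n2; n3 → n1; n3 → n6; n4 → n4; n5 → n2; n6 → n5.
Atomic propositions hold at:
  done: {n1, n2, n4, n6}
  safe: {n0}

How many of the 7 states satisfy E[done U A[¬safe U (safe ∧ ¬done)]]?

Sat(¬safe) = {n1, n2, n3, n4, n5, n6}
Sat(¬done) = {n0, n3, n5}
Sat(safe ∧ ¬done) = {n0}
A[¬safe U (safe ∧ ¬done)]: least fixpoint, start Z0 = Sat((safe ∧ ¬done)) = {n0}, add states in Sat(¬safe) with every successor in Z. Z1 = {n0, n1}; fixed.
Sat(A[¬safe U (safe ∧ ¬done)]) = {n0, n1}
E[done U A[¬safe U (safe ∧ ¬done)]]: least fixpoint, start Z0 = Sat(A[¬safe U (safe ∧ ¬done)]) = {n0, n1}, add states in Sat(done) with some successor in Z. Already a fixed point.
Sat(E[done U A[¬safe U (safe ∧ ¬done)]]) = {n0, n1}
|Sat(E[done U A[¬safe U (safe ∧ ¬done)]])| = |{n0, n1}| = 2.

2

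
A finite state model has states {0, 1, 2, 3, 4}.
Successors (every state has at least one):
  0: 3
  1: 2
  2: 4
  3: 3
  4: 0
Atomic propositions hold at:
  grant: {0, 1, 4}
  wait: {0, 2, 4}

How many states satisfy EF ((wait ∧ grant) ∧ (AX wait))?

3

Sat(wait ∧ grant) = {0, 4}
Sat(AX wait) = {s : every successor in {0, 2, 4}} = {1, 2, 4}
Sat((wait ∧ grant) ∧ (AX wait)) = {4}
EF ((wait ∧ grant) ∧ (AX wait)): least fixpoint, start Z0 = {4}, add states with some successor in Z. Z1 = {2, 4}; Z2 = {1, 2, 4}; fixed.
Sat(EF ((wait ∧ grant) ∧ (AX wait))) = {1, 2, 4}
|Sat(EF ((wait ∧ grant) ∧ (AX wait)))| = |{1, 2, 4}| = 3.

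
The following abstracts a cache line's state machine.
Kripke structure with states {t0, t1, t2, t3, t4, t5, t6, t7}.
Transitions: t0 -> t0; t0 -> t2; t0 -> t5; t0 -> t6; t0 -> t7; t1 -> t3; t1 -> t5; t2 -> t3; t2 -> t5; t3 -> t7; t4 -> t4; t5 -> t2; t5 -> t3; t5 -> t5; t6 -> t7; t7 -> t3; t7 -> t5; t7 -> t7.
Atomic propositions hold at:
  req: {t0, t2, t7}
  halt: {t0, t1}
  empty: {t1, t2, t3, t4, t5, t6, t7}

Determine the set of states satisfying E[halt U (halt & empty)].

Sat(halt & empty) = {t1}
E[halt U (halt & empty)]: least fixpoint, start Z0 = Sat((halt & empty)) = {t1}, add states in Sat(halt) with some successor in Z. Already a fixed point.
Sat(E[halt U (halt & empty)]) = {t1}

{t1}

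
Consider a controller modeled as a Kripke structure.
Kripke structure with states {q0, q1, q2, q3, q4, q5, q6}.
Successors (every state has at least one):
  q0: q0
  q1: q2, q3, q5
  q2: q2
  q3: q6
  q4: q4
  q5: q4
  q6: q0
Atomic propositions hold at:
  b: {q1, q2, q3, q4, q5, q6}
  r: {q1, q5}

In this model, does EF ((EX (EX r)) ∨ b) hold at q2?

Yes

Sat(EX r) = {s : some successor in {q1, q5}} = {q1}
Sat(EX (EX r)) = {s : some successor in {q1}} = ∅
Sat((EX (EX r)) ∨ b) = {q1, q2, q3, q4, q5, q6}
EF ((EX (EX r)) ∨ b): least fixpoint, start Z0 = {q1, q2, q3, q4, q5, q6}, add states with some successor in Z. Already a fixed point.
Sat(EF ((EX (EX r)) ∨ b)) = {q1, q2, q3, q4, q5, q6}
q2 ∈ Sat(EF ((EX (EX r)) ∨ b)) = {q1, q2, q3, q4, q5, q6}, so the formula holds at q2.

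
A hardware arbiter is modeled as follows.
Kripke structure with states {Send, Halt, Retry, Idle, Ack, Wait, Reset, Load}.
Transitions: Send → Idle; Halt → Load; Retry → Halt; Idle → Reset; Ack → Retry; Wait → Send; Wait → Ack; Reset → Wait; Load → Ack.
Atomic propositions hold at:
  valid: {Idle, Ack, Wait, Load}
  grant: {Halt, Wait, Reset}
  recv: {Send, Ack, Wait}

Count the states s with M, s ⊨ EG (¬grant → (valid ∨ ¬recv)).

Sat(¬grant) = {Send, Retry, Idle, Ack, Load}
Sat(¬recv) = {Halt, Retry, Idle, Reset, Load}
Sat(valid ∨ ¬recv) = {Halt, Retry, Idle, Ack, Wait, Reset, Load}
Sat(¬grant → (valid ∨ ¬recv)) = {Halt, Retry, Idle, Ack, Wait, Reset, Load}
EG (¬grant → (valid ∨ ¬recv)): greatest fixpoint, start Z0 = {Halt, Retry, Idle, Ack, Wait, Reset, Load}, keep only states in Sat with some successor in Z. Already a fixed point.
Sat(EG (¬grant → (valid ∨ ¬recv))) = {Halt, Retry, Idle, Ack, Wait, Reset, Load}
|Sat(EG (¬grant → (valid ∨ ¬recv)))| = |{Halt, Retry, Idle, Ack, Wait, Reset, Load}| = 7.

7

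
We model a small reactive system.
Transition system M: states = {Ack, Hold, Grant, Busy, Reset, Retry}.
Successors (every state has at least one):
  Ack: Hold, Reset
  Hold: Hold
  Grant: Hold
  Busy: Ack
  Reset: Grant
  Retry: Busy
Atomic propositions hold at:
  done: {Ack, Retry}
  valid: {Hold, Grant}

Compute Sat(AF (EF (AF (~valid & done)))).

{Ack, Busy, Retry}

Sat(~valid) = {Ack, Busy, Reset, Retry}
Sat(~valid & done) = {Ack, Retry}
AF (~valid & done): least fixpoint, start Z0 = {Ack, Retry}, add states with every successor in Z. Z1 = {Ack, Busy, Retry}; fixed.
Sat(AF (~valid & done)) = {Ack, Busy, Retry}
EF (AF (~valid & done)): least fixpoint, start Z0 = {Ack, Busy, Retry}, add states with some successor in Z. Already a fixed point.
Sat(EF (AF (~valid & done))) = {Ack, Busy, Retry}
AF (EF (AF (~valid & done))): least fixpoint, start Z0 = {Ack, Busy, Retry}, add states with every successor in Z. Already a fixed point.
Sat(AF (EF (AF (~valid & done)))) = {Ack, Busy, Retry}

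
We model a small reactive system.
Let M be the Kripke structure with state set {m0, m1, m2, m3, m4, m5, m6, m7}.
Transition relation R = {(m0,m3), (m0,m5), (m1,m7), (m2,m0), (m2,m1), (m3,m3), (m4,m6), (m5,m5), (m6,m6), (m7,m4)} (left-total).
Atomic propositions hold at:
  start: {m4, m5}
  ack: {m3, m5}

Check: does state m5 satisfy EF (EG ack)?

Yes

EG ack: greatest fixpoint, start Z0 = {m3, m5}, keep only states in Sat with some successor in Z. Already a fixed point.
Sat(EG ack) = {m3, m5}
EF (EG ack): least fixpoint, start Z0 = {m3, m5}, add states with some successor in Z. Z1 = {m0, m3, m5}; Z2 = {m0, m2, m3, m5}; fixed.
Sat(EF (EG ack)) = {m0, m2, m3, m5}
m5 ∈ Sat(EF (EG ack)) = {m0, m2, m3, m5}, so the formula holds at m5.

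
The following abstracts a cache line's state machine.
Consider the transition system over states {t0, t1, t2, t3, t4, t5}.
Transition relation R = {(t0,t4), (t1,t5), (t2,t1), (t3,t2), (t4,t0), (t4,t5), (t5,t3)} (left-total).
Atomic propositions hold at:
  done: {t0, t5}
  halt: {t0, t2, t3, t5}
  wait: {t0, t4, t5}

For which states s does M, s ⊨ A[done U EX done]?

Sat(EX done) = {s : some successor in {t0, t5}} = {t1, t4}
A[done U EX done]: least fixpoint, start Z0 = Sat(EX done) = {t1, t4}, add states in Sat(done) with every successor in Z. Z1 = {t0, t1, t4}; fixed.
Sat(A[done U EX done]) = {t0, t1, t4}

{t0, t1, t4}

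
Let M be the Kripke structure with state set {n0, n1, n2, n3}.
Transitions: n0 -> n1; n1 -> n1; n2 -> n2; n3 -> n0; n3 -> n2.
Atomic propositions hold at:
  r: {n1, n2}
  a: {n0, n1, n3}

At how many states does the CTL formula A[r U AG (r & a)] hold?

1

Sat(r & a) = {n1}
AG (r & a): greatest fixpoint, start Z0 = {n1}, keep only states in Sat with every successor in Z. Already a fixed point.
Sat(AG (r & a)) = {n1}
A[r U AG (r & a)]: least fixpoint, start Z0 = Sat(AG (r & a)) = {n1}, add states in Sat(r) with every successor in Z. Already a fixed point.
Sat(A[r U AG (r & a)]) = {n1}
|Sat(A[r U AG (r & a)])| = |{n1}| = 1.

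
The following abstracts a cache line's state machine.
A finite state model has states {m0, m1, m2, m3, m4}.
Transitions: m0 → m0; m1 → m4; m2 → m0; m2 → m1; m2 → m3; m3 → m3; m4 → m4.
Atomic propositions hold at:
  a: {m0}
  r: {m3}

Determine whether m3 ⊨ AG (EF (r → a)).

No

Sat(r → a) = {m0, m1, m2, m4}
EF (r → a): least fixpoint, start Z0 = {m0, m1, m2, m4}, add states with some successor in Z. Already a fixed point.
Sat(EF (r → a)) = {m0, m1, m2, m4}
AG (EF (r → a)): greatest fixpoint, start Z0 = {m0, m1, m2, m4}, keep only states in Sat with every successor in Z. Z1 = {m0, m1, m4}; fixed.
Sat(AG (EF (r → a))) = {m0, m1, m4}
m3 ∉ Sat(AG (EF (r → a))) = {m0, m1, m4}, so the formula does not hold at m3.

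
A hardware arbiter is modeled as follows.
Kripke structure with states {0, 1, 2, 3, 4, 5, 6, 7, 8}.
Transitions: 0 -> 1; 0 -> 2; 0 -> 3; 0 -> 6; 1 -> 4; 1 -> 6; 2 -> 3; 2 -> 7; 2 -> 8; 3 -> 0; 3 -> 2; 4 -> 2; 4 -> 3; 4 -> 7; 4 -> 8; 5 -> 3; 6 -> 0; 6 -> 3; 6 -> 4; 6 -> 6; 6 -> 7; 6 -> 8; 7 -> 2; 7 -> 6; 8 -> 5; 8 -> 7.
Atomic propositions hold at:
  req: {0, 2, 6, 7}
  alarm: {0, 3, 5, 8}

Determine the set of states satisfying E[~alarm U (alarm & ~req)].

{1, 2, 3, 4, 5, 6, 7, 8}

Sat(~alarm) = {1, 2, 4, 6, 7}
Sat(~req) = {1, 3, 4, 5, 8}
Sat(alarm & ~req) = {3, 5, 8}
E[~alarm U (alarm & ~req)]: least fixpoint, start Z0 = Sat((alarm & ~req)) = {3, 5, 8}, add states in Sat(~alarm) with some successor in Z. Z1 = {2, 3, 4, 5, 6, 8}; Z2 = {1, 2, 3, 4, 5, 6, 7, 8}; fixed.
Sat(E[~alarm U (alarm & ~req)]) = {1, 2, 3, 4, 5, 6, 7, 8}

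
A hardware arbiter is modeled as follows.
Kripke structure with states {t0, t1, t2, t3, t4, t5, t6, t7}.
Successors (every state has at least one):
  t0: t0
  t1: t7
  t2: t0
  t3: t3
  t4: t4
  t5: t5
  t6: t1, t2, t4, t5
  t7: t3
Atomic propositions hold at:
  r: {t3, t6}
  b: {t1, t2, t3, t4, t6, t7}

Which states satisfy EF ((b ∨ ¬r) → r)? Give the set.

{t1, t3, t6, t7}

Sat(¬r) = {t0, t1, t2, t4, t5, t7}
Sat(b ∨ ¬r) = {t0, t1, t2, t3, t4, t5, t6, t7}
Sat((b ∨ ¬r) → r) = {t3, t6}
EF ((b ∨ ¬r) → r): least fixpoint, start Z0 = {t3, t6}, add states with some successor in Z. Z1 = {t3, t6, t7}; Z2 = {t1, t3, t6, t7}; fixed.
Sat(EF ((b ∨ ¬r) → r)) = {t1, t3, t6, t7}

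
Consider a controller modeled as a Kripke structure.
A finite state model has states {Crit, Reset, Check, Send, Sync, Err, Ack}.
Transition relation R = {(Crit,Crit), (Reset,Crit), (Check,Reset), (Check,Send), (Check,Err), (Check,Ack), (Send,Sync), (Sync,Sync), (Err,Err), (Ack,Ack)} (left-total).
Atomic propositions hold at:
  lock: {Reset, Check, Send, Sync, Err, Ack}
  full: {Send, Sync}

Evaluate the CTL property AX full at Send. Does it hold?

Yes

Sat(AX full) = {s : every successor in {Send, Sync}} = {Send, Sync}
Send ∈ Sat(AX full) = {Send, Sync}, so the formula holds at Send.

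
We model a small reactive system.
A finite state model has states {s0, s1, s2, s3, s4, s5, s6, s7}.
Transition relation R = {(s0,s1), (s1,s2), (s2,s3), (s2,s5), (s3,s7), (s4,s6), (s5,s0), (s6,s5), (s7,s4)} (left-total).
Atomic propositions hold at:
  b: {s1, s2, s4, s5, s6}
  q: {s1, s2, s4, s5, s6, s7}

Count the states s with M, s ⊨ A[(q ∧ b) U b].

5

Sat(q ∧ b) = {s1, s2, s4, s5, s6}
A[(q ∧ b) U b]: least fixpoint, start Z0 = Sat(b) = {s1, s2, s4, s5, s6}, add states in Sat(q ∧ b) with every successor in Z. Already a fixed point.
Sat(A[(q ∧ b) U b]) = {s1, s2, s4, s5, s6}
|Sat(A[(q ∧ b) U b])| = |{s1, s2, s4, s5, s6}| = 5.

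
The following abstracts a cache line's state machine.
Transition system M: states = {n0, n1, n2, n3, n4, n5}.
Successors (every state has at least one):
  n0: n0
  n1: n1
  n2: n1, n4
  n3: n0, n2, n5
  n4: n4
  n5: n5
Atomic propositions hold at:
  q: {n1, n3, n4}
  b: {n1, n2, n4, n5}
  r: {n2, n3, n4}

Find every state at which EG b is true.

{n1, n2, n4, n5}

EG b: greatest fixpoint, start Z0 = {n1, n2, n4, n5}, keep only states in Sat with some successor in Z. Already a fixed point.
Sat(EG b) = {n1, n2, n4, n5}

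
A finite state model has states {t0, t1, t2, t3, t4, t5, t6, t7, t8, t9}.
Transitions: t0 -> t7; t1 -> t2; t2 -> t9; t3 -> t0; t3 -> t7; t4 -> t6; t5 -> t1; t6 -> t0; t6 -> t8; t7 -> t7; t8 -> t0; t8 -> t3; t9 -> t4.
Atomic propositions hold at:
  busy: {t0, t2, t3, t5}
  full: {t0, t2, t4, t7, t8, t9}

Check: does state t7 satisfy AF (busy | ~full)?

Sat(~full) = {t1, t3, t5, t6}
Sat(busy | ~full) = {t0, t1, t2, t3, t5, t6}
AF (busy | ~full): least fixpoint, start Z0 = {t0, t1, t2, t3, t5, t6}, add states with every successor in Z. Z1 = {t0, t1, t2, t3, t4, t5, t6, t8}; Z2 = {t0, t1, t2, t3, t4, t5, t6, t8, t9}; fixed.
Sat(AF (busy | ~full)) = {t0, t1, t2, t3, t4, t5, t6, t8, t9}
t7 ∉ Sat(AF (busy | ~full)) = {t0, t1, t2, t3, t4, t5, t6, t8, t9}, so the formula does not hold at t7.

No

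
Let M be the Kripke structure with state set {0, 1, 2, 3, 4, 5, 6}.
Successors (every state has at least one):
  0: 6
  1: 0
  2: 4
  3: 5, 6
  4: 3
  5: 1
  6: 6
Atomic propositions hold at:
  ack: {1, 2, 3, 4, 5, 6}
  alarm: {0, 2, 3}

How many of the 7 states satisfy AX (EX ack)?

6

Sat(EX ack) = {s : some successor in {1, 2, 3, 4, 5, 6}} = {0, 2, 3, 4, 5, 6}
Sat(AX (EX ack)) = {s : every successor in {0, 2, 3, 4, 5, 6}} = {0, 1, 2, 3, 4, 6}
|Sat(AX (EX ack))| = |{0, 1, 2, 3, 4, 6}| = 6.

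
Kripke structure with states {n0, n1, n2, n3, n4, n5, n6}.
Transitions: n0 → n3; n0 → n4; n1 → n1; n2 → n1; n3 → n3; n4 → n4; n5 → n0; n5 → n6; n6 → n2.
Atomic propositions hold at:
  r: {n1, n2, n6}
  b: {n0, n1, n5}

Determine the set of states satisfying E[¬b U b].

{n0, n1, n2, n5, n6}

Sat(¬b) = {n2, n3, n4, n6}
E[¬b U b]: least fixpoint, start Z0 = Sat(b) = {n0, n1, n5}, add states in Sat(¬b) with some successor in Z. Z1 = {n0, n1, n2, n5}; Z2 = {n0, n1, n2, n5, n6}; fixed.
Sat(E[¬b U b]) = {n0, n1, n2, n5, n6}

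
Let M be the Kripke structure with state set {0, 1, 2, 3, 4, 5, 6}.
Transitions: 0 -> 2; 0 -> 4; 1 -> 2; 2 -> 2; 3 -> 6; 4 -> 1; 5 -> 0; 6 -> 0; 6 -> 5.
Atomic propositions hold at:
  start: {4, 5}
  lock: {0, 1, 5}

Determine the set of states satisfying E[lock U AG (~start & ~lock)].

Sat(~start) = {0, 1, 2, 3, 6}
Sat(~lock) = {2, 3, 4, 6}
Sat(~start & ~lock) = {2, 3, 6}
AG (~start & ~lock): greatest fixpoint, start Z0 = {2, 3, 6}, keep only states in Sat with every successor in Z. Z1 = {2, 3}; Z2 = {2}; fixed.
Sat(AG (~start & ~lock)) = {2}
E[lock U AG (~start & ~lock)]: least fixpoint, start Z0 = Sat(AG (~start & ~lock)) = {2}, add states in Sat(lock) with some successor in Z. Z1 = {0, 1, 2}; Z2 = {0, 1, 2, 5}; fixed.
Sat(E[lock U AG (~start & ~lock)]) = {0, 1, 2, 5}

{0, 1, 2, 5}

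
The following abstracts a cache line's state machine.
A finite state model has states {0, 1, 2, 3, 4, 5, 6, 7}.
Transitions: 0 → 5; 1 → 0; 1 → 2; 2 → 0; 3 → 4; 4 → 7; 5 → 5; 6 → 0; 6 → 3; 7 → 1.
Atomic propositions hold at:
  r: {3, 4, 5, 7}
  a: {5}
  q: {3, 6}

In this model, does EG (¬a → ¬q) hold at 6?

No

Sat(¬a) = {0, 1, 2, 3, 4, 6, 7}
Sat(¬q) = {0, 1, 2, 4, 5, 7}
Sat(¬a → ¬q) = {0, 1, 2, 4, 5, 7}
EG (¬a → ¬q): greatest fixpoint, start Z0 = {0, 1, 2, 4, 5, 7}, keep only states in Sat with some successor in Z. Already a fixed point.
Sat(EG (¬a → ¬q)) = {0, 1, 2, 4, 5, 7}
6 ∉ Sat(EG (¬a → ¬q)) = {0, 1, 2, 4, 5, 7}, so the formula does not hold at 6.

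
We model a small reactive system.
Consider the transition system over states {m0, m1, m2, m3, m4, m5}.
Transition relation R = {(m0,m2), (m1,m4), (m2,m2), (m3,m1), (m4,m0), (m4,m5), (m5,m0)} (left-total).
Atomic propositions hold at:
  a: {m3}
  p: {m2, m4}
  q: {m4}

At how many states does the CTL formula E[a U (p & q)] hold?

Sat(p & q) = {m4}
E[a U (p & q)]: least fixpoint, start Z0 = Sat((p & q)) = {m4}, add states in Sat(a) with some successor in Z. Already a fixed point.
Sat(E[a U (p & q)]) = {m4}
|Sat(E[a U (p & q)])| = |{m4}| = 1.

1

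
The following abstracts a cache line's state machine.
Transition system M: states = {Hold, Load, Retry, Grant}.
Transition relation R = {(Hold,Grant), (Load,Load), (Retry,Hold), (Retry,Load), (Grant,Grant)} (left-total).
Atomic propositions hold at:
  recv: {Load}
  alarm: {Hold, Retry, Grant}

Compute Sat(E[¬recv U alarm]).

Sat(¬recv) = {Hold, Retry, Grant}
E[¬recv U alarm]: least fixpoint, start Z0 = Sat(alarm) = {Hold, Retry, Grant}, add states in Sat(¬recv) with some successor in Z. Already a fixed point.
Sat(E[¬recv U alarm]) = {Hold, Retry, Grant}

{Hold, Retry, Grant}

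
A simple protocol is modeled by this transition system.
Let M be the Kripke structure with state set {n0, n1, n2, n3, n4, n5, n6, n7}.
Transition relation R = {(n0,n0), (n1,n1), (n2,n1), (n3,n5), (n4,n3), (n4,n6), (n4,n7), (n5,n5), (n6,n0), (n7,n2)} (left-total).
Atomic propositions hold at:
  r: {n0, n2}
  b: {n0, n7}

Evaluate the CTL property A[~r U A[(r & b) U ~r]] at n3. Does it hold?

Yes

Sat(~r) = {n1, n3, n4, n5, n6, n7}
Sat(r & b) = {n0}
A[(r & b) U ~r]: least fixpoint, start Z0 = Sat(~r) = {n1, n3, n4, n5, n6, n7}, add states in Sat(r & b) with every successor in Z. Already a fixed point.
Sat(A[(r & b) U ~r]) = {n1, n3, n4, n5, n6, n7}
A[~r U A[(r & b) U ~r]]: least fixpoint, start Z0 = Sat(A[(r & b) U ~r]) = {n1, n3, n4, n5, n6, n7}, add states in Sat(~r) with every successor in Z. Already a fixed point.
Sat(A[~r U A[(r & b) U ~r]]) = {n1, n3, n4, n5, n6, n7}
n3 ∈ Sat(A[~r U A[(r & b) U ~r]]) = {n1, n3, n4, n5, n6, n7}, so the formula holds at n3.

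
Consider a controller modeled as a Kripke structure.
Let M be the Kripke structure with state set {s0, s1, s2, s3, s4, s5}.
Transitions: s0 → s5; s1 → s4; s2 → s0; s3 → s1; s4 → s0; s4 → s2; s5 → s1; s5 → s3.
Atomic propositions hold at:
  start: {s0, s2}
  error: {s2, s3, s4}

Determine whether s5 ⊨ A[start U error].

No

A[start U error]: least fixpoint, start Z0 = Sat(error) = {s2, s3, s4}, add states in Sat(start) with every successor in Z. Already a fixed point.
Sat(A[start U error]) = {s2, s3, s4}
s5 ∉ Sat(A[start U error]) = {s2, s3, s4}, so the formula does not hold at s5.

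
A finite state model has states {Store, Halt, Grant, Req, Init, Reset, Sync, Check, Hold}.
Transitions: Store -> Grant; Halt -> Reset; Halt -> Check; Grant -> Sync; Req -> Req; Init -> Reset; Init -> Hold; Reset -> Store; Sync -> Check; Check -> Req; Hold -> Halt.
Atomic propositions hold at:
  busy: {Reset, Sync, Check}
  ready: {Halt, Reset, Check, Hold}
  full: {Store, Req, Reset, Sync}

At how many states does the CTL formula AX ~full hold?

Sat(~full) = {Halt, Grant, Init, Check, Hold}
Sat(AX ~full) = {s : every successor in {Halt, Grant, Init, Check, Hold}} = {Store, Sync, Hold}
|Sat(AX ~full)| = |{Store, Sync, Hold}| = 3.

3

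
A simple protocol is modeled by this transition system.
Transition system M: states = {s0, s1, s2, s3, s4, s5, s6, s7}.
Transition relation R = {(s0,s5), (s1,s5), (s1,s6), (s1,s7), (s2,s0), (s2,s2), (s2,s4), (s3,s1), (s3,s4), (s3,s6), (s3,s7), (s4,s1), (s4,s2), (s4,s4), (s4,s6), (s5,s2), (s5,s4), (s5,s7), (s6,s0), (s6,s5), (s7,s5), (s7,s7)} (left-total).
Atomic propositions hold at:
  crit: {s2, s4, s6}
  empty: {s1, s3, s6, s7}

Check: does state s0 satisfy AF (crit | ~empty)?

Yes

Sat(~empty) = {s0, s2, s4, s5}
Sat(crit | ~empty) = {s0, s2, s4, s5, s6}
AF (crit | ~empty): least fixpoint, start Z0 = {s0, s2, s4, s5, s6}, add states with every successor in Z. Already a fixed point.
Sat(AF (crit | ~empty)) = {s0, s2, s4, s5, s6}
s0 ∈ Sat(AF (crit | ~empty)) = {s0, s2, s4, s5, s6}, so the formula holds at s0.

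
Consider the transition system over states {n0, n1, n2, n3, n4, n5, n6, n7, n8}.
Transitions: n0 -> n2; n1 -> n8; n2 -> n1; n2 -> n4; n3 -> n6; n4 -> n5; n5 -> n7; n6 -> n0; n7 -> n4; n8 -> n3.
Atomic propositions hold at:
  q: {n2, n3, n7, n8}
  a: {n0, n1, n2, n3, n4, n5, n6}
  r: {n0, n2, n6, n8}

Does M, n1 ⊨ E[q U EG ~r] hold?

No

Sat(~r) = {n1, n3, n4, n5, n7}
EG ~r: greatest fixpoint, start Z0 = {n1, n3, n4, n5, n7}, keep only states in Sat with some successor in Z. Z1 = {n4, n5, n7}; fixed.
Sat(EG ~r) = {n4, n5, n7}
E[q U EG ~r]: least fixpoint, start Z0 = Sat(EG ~r) = {n4, n5, n7}, add states in Sat(q) with some successor in Z. Z1 = {n2, n4, n5, n7}; fixed.
Sat(E[q U EG ~r]) = {n2, n4, n5, n7}
n1 ∉ Sat(E[q U EG ~r]) = {n2, n4, n5, n7}, so the formula does not hold at n1.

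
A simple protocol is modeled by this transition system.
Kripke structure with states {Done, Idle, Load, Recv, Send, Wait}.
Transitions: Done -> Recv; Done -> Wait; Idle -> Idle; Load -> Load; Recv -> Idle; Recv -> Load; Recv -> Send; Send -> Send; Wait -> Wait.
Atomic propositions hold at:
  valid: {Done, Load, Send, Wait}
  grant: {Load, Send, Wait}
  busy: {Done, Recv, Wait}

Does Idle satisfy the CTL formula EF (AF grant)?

AF grant: least fixpoint, start Z0 = {Load, Send, Wait}, add states with every successor in Z. Already a fixed point.
Sat(AF grant) = {Load, Send, Wait}
EF (AF grant): least fixpoint, start Z0 = {Load, Send, Wait}, add states with some successor in Z. Z1 = {Done, Load, Recv, Send, Wait}; fixed.
Sat(EF (AF grant)) = {Done, Load, Recv, Send, Wait}
Idle ∉ Sat(EF (AF grant)) = {Done, Load, Recv, Send, Wait}, so the formula does not hold at Idle.

No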